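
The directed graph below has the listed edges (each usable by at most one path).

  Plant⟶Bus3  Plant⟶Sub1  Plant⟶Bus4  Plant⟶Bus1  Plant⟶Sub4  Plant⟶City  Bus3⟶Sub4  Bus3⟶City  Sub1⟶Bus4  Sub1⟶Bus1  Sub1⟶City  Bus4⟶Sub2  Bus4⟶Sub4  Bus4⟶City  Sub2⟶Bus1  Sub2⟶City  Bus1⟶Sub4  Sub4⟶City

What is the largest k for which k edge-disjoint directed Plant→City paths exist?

Assign every edge capacity 1; by Menger, the answer equals the max flow.
Path Plant→City (+1); total 1.
Path Plant→Bus3→City (+1); total 2.
Path Plant→Sub1→City (+1); total 3.
Path Plant→Bus4→City (+1); total 4.
Path Plant→Sub4→City (+1); total 5.
No residual Plant→City path; max flow = 5.
Certifying cut of size 5: {Plant→Bus3, Plant→Bus4, Plant→City, Plant→Sub1, Sub4→City}.

5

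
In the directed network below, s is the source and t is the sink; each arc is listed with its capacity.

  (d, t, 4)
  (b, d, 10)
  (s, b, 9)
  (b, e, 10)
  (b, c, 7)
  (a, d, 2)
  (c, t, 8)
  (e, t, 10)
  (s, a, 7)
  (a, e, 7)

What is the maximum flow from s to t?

16

Augment s→a→d→t: bottleneck 2, flow now 2.
Augment s→a→e→t: bottleneck 5, flow now 7.
Augment s→b→c→t: bottleneck 7, flow now 14.
Augment s→b→d→t: bottleneck 2, flow now 16.
No augmenting path remains; maximum flow = 16.
In the residual graph, reachable from s: {s}.
Min-cut edges: s→a (7), s→b (9); capacity 7 + 9 = 16.
This cut is saturated, so no flow can exceed 16.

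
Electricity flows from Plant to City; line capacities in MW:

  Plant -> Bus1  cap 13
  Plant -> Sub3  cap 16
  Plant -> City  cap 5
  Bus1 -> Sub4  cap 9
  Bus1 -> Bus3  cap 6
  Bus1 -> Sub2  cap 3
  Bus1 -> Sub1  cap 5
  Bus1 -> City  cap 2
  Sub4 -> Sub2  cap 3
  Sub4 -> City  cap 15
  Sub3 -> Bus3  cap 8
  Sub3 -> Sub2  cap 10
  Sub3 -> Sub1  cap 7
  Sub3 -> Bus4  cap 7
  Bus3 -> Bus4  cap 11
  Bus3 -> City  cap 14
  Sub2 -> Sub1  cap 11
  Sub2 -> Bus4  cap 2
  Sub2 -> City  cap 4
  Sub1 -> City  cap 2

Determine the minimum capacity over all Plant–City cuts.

32

Augment Plant→City: bottleneck 5, flow now 5.
Augment Plant→Bus1→City: bottleneck 2, flow now 7.
Augment Plant→Bus1→Sub4→City: bottleneck 9, flow now 16.
Augment Plant→Bus1→Bus3→City: bottleneck 2, flow now 18.
Augment Plant→Sub3→Bus3→City: bottleneck 8, flow now 26.
Augment Plant→Sub3→Sub2→City: bottleneck 4, flow now 30.
Augment Plant→Sub3→Sub1→City: bottleneck 2, flow now 32.
No augmenting path remains; maximum flow = 32.
By max-flow min-cut, the minimum cut capacity equals the max flow.
In the residual graph, reachable from Plant: {Plant, Sub3, Sub2, Sub1, Bus4}.
Min-cut edges: Plant→Bus1 (13), Plant→City (5), Sub3→Bus3 (8), Sub2→City (4), Sub1→City (2); capacity 13 + 5 + 8 + 4 + 2 = 32.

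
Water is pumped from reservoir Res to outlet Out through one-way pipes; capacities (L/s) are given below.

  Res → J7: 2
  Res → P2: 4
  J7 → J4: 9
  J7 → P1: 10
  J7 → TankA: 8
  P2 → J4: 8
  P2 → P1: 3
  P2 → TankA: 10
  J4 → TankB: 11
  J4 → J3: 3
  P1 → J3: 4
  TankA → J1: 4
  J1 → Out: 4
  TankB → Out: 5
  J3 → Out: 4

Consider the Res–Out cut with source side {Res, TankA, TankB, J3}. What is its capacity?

19

Edges leaving {Res, TankA, TankB, J3}: Res→J7 (2), Res→P2 (4), TankA→J1 (4), TankB→Out (5), J3→Out (4).
Cut capacity = 2 + 4 + 4 + 5 + 4 = 19.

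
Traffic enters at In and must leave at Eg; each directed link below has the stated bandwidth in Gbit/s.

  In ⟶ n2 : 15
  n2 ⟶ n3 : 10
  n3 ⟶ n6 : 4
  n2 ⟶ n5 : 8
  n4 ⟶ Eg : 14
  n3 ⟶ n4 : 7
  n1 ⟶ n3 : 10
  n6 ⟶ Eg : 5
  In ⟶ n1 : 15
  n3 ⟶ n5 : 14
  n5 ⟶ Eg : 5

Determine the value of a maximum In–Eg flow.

Augment In→n2→n5→Eg: bottleneck 5, flow now 5.
Augment In→n1→n3→n4→Eg: bottleneck 7, flow now 12.
Augment In→n1→n3→n6→Eg: bottleneck 3, flow now 15.
Augment In→n2→n3→n6→Eg: bottleneck 1, flow now 16.
No augmenting path remains; maximum flow = 16.
In the residual graph, reachable from In: {In, n1, n2, n3, n5}.
Min-cut edges: n3→n4 (7), n3→n6 (4), n5→Eg (5); capacity 7 + 4 + 5 = 16.
This cut is saturated, so no flow can exceed 16.

16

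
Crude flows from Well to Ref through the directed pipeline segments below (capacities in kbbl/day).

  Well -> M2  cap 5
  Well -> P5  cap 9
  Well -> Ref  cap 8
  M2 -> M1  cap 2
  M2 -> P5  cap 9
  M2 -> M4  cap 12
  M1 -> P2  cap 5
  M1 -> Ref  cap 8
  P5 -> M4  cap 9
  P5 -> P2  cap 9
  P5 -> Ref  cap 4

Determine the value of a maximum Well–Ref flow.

Augment Well→Ref: bottleneck 8, flow now 8.
Augment Well→P5→Ref: bottleneck 4, flow now 12.
Augment Well→M2→M1→Ref: bottleneck 2, flow now 14.
No augmenting path remains; maximum flow = 14.
In the residual graph, reachable from Well: {Well, M2, P5, M4, P2}.
Min-cut edges: Well→Ref (8), M2→M1 (2), P5→Ref (4); capacity 8 + 2 + 4 = 14.
This cut is saturated, so no flow can exceed 14.

14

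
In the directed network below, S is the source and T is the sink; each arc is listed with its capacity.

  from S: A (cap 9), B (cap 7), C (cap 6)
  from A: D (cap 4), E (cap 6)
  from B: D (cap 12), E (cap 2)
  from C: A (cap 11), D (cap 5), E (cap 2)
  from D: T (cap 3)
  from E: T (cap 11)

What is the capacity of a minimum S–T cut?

Augment S→A→D→T: bottleneck 3, flow now 3.
Augment S→A→E→T: bottleneck 6, flow now 9.
Augment S→B→E→T: bottleneck 2, flow now 11.
Augment S→C→E→T: bottleneck 2, flow now 13.
No augmenting path remains; maximum flow = 13.
By max-flow min-cut, the minimum cut capacity equals the max flow.
In the residual graph, reachable from S: {S, A, B, C, D}.
Min-cut edges: A→E (6), B→E (2), C→E (2), D→T (3); capacity 6 + 2 + 2 + 3 = 13.

13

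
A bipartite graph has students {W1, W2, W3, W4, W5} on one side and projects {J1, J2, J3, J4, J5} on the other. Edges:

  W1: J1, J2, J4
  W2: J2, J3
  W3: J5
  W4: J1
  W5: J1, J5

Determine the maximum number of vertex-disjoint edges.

Unit-capacity flow: source→left, listed edges, right→sink; max matching = max flow.
Augmenting path W1→J1 (+1); matched 1.
Augmenting path W2→J2 (+1); matched 2.
Augmenting path W3→J5 (+1); matched 3.
Augmenting path W4→J1→W1→J4 (+1); matched 4.
No augmenting path remains; maximum matching = 4.
König certificate: {W1, W2, J1, J5} is a vertex cover of size 4 (every listed pair touches it), so no matching can be larger.

4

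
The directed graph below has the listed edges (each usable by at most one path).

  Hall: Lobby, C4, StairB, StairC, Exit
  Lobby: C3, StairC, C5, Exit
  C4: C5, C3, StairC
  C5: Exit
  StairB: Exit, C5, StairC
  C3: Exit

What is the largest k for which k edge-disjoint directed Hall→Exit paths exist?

Assign every edge capacity 1; by Menger, the answer equals the max flow.
Path Hall→Exit (+1); total 1.
Path Hall→StairB→Exit (+1); total 2.
Path Hall→Lobby→Exit (+1); total 3.
Path Hall→C4→C5→Exit (+1); total 4.
No residual Hall→Exit path; max flow = 4.
Certifying cut of size 4: {Hall→C4, Hall→Exit, Hall→Lobby, Hall→StairB}.

4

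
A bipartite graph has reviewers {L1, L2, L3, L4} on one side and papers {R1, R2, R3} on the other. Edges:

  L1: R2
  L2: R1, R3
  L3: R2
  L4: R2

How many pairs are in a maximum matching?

2

Unit-capacity flow: source→left, listed edges, right→sink; max matching = max flow.
Augmenting path L1→R2 (+1); matched 1.
Augmenting path L2→R1 (+1); matched 2.
No augmenting path remains; maximum matching = 2.
König certificate: {L2, R2} is a vertex cover of size 2 (every listed pair touches it), so no matching can be larger.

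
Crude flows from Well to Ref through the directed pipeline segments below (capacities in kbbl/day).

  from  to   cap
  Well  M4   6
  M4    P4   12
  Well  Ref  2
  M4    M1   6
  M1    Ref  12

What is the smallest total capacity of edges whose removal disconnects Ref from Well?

8

Augment Well→Ref: bottleneck 2, flow now 2.
Augment Well→M4→M1→Ref: bottleneck 6, flow now 8.
No augmenting path remains; maximum flow = 8.
By max-flow min-cut, the minimum cut capacity equals the max flow.
In the residual graph, reachable from Well: {Well}.
Min-cut edges: Well→M4 (6), Well→Ref (2); capacity 6 + 2 = 8.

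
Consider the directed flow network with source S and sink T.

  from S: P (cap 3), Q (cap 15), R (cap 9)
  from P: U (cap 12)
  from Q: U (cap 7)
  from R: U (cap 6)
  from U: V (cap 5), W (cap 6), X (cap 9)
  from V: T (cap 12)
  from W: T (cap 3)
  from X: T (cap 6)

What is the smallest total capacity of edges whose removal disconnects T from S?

Augment S→P→U→V→T: bottleneck 3, flow now 3.
Augment S→Q→U→V→T: bottleneck 2, flow now 5.
Augment S→Q→U→W→T: bottleneck 3, flow now 8.
Augment S→Q→U→X→T: bottleneck 2, flow now 10.
Augment S→R→U→X→T: bottleneck 4, flow now 14.
No augmenting path remains; maximum flow = 14.
By max-flow min-cut, the minimum cut capacity equals the max flow.
In the residual graph, reachable from S: {S, P, Q, R, U, W, X}.
Min-cut edges: U→V (5), W→T (3), X→T (6); capacity 5 + 3 + 6 = 14.

14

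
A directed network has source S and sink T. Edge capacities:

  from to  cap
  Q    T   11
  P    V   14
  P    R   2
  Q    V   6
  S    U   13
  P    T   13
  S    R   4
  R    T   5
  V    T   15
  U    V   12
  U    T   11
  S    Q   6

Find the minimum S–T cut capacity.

23

Augment S→Q→T: bottleneck 6, flow now 6.
Augment S→R→T: bottleneck 4, flow now 10.
Augment S→U→T: bottleneck 11, flow now 21.
Augment S→U→V→T: bottleneck 2, flow now 23.
No augmenting path remains; maximum flow = 23.
By max-flow min-cut, the minimum cut capacity equals the max flow.
In the residual graph, reachable from S: {S}.
Min-cut edges: S→Q (6), S→R (4), S→U (13); capacity 6 + 4 + 13 = 23.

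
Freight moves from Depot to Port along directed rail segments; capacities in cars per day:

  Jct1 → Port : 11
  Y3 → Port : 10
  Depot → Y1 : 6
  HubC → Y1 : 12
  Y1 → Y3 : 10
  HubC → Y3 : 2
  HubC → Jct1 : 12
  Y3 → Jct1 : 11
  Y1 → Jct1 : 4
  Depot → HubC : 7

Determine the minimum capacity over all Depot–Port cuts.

13

Augment Depot→HubC→Y3→Port: bottleneck 2, flow now 2.
Augment Depot→HubC→Jct1→Port: bottleneck 5, flow now 7.
Augment Depot→Y1→Y3→Port: bottleneck 6, flow now 13.
No augmenting path remains; maximum flow = 13.
By max-flow min-cut, the minimum cut capacity equals the max flow.
In the residual graph, reachable from Depot: {Depot}.
Min-cut edges: Depot→HubC (7), Depot→Y1 (6); capacity 7 + 6 = 13.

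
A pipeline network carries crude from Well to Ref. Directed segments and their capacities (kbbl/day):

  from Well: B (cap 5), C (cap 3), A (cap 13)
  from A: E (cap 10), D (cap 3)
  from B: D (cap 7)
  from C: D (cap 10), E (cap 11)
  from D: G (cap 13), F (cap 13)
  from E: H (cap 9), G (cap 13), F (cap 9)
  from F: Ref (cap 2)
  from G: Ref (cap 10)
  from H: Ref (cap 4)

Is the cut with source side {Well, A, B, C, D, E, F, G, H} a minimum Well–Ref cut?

Yes — it is a minimum cut (capacity 16).

Given cut capacity: 2 + 10 + 4 = 16.
Augment Well→A→D→F→Ref: bottleneck 2, flow now 2.
Augment Well→A→D→G→Ref: bottleneck 1, flow now 3.
Augment Well→A→E→G→Ref: bottleneck 9, flow now 12.
Augment Well→A→E→H→Ref: bottleneck 1, flow now 13.
Augment Well→C→E→H→Ref: bottleneck 3, flow now 16.
No augmenting path remains; maximum flow = 16.
Cut capacity 16 equals the max flow, so it is a minimum cut.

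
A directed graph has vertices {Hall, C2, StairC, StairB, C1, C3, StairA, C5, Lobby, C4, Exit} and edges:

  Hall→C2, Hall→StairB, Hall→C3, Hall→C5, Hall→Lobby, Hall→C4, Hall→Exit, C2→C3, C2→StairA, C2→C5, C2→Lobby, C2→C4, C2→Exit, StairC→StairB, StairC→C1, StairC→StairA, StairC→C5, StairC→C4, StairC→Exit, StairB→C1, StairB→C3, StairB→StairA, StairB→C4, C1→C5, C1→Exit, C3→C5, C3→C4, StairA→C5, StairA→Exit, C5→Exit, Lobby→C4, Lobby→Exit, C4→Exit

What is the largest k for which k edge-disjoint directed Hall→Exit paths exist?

6

Assign every edge capacity 1; by Menger, the answer equals the max flow.
Path Hall→Exit (+1); total 1.
Path Hall→C2→Exit (+1); total 2.
Path Hall→C5→Exit (+1); total 3.
Path Hall→Lobby→Exit (+1); total 4.
Path Hall→C4→Exit (+1); total 5.
Path Hall→StairB→C1→Exit (+1); total 6.
No residual Hall→Exit path; max flow = 6.
Certifying cut of size 6: {C4→Exit, C5→Exit, Hall→C2, Hall→Exit, Hall→Lobby, Hall→StairB}.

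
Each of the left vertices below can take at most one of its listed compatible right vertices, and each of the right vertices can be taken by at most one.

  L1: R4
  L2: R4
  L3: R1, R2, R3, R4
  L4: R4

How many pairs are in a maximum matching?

2

Unit-capacity flow: source→left, listed edges, right→sink; max matching = max flow.
Augmenting path L1→R4 (+1); matched 1.
Augmenting path L3→R1 (+1); matched 2.
No augmenting path remains; maximum matching = 2.
König certificate: {L3, R4} is a vertex cover of size 2 (every listed pair touches it), so no matching can be larger.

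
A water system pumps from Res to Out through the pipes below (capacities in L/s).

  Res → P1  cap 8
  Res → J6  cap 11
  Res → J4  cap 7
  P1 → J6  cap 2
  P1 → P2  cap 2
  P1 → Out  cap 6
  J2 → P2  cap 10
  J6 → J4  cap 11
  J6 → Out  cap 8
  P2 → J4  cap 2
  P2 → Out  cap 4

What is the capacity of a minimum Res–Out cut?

16

Augment Res→P1→Out: bottleneck 6, flow now 6.
Augment Res→J6→Out: bottleneck 8, flow now 14.
Augment Res→P1→P2→Out: bottleneck 2, flow now 16.
No augmenting path remains; maximum flow = 16.
By max-flow min-cut, the minimum cut capacity equals the max flow.
In the residual graph, reachable from Res: {Res, J6, J4}.
Min-cut edges: Res→P1 (8), J6→Out (8); capacity 8 + 8 = 16.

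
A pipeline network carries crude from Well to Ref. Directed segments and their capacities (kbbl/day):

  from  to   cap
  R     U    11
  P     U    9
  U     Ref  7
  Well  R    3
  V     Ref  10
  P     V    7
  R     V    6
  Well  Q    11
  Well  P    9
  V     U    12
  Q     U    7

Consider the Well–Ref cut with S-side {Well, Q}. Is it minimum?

Given cut capacity: 9 + 3 + 7 = 19.
Augment Well→P→U→Ref: bottleneck 7, flow now 7.
Augment Well→P→V→Ref: bottleneck 2, flow now 9.
Augment Well→R→V→Ref: bottleneck 3, flow now 12.
Augment Well→Q→U→P→V→Ref: bottleneck 5, flow now 17. (uses reverse residual edge)
No augmenting path remains; maximum flow = 17.
In the residual graph, reachable from Well: {Well, P, Q, U}.
Min-cut edges: Well→R (3), P→V (7), U→Ref (7); capacity 3 + 7 + 7 = 17.
Cut capacity 19 exceeds the max flow 17, so it is not minimum.

No — its capacity is 19, but the minimum cut has capacity 17.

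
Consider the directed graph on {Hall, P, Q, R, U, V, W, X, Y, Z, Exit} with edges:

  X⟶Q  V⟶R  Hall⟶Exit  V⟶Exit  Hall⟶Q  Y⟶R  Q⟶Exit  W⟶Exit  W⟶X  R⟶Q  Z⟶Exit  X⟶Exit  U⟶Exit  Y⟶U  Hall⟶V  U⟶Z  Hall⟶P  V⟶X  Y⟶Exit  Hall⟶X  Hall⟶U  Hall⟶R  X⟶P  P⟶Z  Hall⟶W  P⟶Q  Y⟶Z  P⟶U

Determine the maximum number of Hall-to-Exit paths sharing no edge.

Assign every edge capacity 1; by Menger, the answer equals the max flow.
Path Hall→Exit (+1); total 1.
Path Hall→Q→Exit (+1); total 2.
Path Hall→U→Exit (+1); total 3.
Path Hall→V→Exit (+1); total 4.
Path Hall→W→Exit (+1); total 5.
Path Hall→X→Exit (+1); total 6.
Path Hall→P→Z→Exit (+1); total 7.
No residual Hall→Exit path; max flow = 7.
Certifying cut of size 7: {Hall→Exit, Hall→P, Hall→U, Hall→V, Hall→W, Hall→X, Q→Exit}.

7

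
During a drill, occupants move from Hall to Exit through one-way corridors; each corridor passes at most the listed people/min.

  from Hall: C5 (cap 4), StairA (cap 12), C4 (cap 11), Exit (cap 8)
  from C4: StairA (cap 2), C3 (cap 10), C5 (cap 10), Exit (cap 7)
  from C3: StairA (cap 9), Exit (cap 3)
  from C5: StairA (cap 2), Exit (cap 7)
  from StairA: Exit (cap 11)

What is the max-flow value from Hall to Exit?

34

Augment Hall→Exit: bottleneck 8, flow now 8.
Augment Hall→C4→Exit: bottleneck 7, flow now 15.
Augment Hall→C5→Exit: bottleneck 4, flow now 19.
Augment Hall→StairA→Exit: bottleneck 11, flow now 30.
Augment Hall→C4→C3→Exit: bottleneck 3, flow now 33.
Augment Hall→C4→C5→Exit: bottleneck 1, flow now 34.
No augmenting path remains; maximum flow = 34.
In the residual graph, reachable from Hall: {Hall, StairA}.
Min-cut edges: Hall→C4 (11), Hall→C5 (4), Hall→Exit (8), StairA→Exit (11); capacity 11 + 4 + 8 + 11 = 34.
This cut is saturated, so no flow can exceed 34.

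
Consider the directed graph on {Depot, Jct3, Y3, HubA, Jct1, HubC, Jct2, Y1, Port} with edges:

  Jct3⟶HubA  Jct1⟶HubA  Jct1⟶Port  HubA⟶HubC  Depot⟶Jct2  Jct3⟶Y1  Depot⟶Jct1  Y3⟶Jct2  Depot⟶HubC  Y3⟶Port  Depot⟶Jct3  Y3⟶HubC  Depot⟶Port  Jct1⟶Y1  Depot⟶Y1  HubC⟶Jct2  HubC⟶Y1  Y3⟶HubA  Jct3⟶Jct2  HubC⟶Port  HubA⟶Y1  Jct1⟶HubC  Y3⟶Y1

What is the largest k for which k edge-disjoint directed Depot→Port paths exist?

Assign every edge capacity 1; by Menger, the answer equals the max flow.
Path Depot→Port (+1); total 1.
Path Depot→Jct1→Port (+1); total 2.
Path Depot→HubC→Port (+1); total 3.
No residual Depot→Port path; max flow = 3.
Certifying cut of size 3: {Depot→Jct1, Depot→Port, HubC→Port}.

3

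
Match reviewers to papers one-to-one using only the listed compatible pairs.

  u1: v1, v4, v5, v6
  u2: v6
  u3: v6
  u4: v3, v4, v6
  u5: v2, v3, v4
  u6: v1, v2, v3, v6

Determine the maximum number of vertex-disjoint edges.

Unit-capacity flow: source→left, listed edges, right→sink; max matching = max flow.
Augmenting path u1→v1 (+1); matched 1.
Augmenting path u2→v6 (+1); matched 2.
Augmenting path u4→v3 (+1); matched 3.
Augmenting path u5→v2 (+1); matched 4.
Augmenting path u6→v1→u1→v4 (+1); matched 5.
No augmenting path remains; maximum matching = 5.
König certificate: {u1, u4, u5, u6, v6} is a vertex cover of size 5 (every listed pair touches it), so no matching can be larger.

5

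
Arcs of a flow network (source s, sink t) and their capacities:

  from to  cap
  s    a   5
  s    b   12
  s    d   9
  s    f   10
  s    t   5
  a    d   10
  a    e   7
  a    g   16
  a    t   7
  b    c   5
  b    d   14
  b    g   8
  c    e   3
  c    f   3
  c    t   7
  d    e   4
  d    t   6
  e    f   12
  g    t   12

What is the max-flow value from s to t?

Augment s→t: bottleneck 5, flow now 5.
Augment s→a→t: bottleneck 5, flow now 10.
Augment s→d→t: bottleneck 6, flow now 16.
Augment s→b→c→t: bottleneck 5, flow now 21.
Augment s→b→g→t: bottleneck 7, flow now 28.
No augmenting path remains; maximum flow = 28.
In the residual graph, reachable from s: {s, d, e, f}.
Min-cut edges: s→a (5), s→b (12), s→t (5), d→t (6); capacity 5 + 12 + 5 + 6 = 28.
This cut is saturated, so no flow can exceed 28.

28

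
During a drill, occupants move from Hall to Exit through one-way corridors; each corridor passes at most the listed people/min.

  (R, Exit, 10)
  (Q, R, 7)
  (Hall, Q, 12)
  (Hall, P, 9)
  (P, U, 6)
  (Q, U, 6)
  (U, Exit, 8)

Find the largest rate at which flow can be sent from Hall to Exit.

Augment Hall→P→U→Exit: bottleneck 6, flow now 6.
Augment Hall→Q→R→Exit: bottleneck 7, flow now 13.
Augment Hall→Q→U→Exit: bottleneck 2, flow now 15.
No augmenting path remains; maximum flow = 15.
In the residual graph, reachable from Hall: {Hall, P, Q, U}.
Min-cut edges: Q→R (7), U→Exit (8); capacity 7 + 8 = 15.
This cut is saturated, so no flow can exceed 15.

15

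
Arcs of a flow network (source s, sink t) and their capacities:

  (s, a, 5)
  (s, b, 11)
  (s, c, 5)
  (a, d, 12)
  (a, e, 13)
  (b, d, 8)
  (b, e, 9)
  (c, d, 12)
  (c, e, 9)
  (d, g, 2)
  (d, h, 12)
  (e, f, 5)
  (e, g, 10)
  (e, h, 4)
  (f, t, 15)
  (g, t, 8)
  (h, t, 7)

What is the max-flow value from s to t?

20

Augment s→a→d→g→t: bottleneck 2, flow now 2.
Augment s→a→d→h→t: bottleneck 3, flow now 5.
Augment s→b→d→h→t: bottleneck 4, flow now 9.
Augment s→b→e→f→t: bottleneck 5, flow now 14.
Augment s→b→e→g→t: bottleneck 2, flow now 16.
Augment s→c→e→g→t: bottleneck 4, flow now 20.
No augmenting path remains; maximum flow = 20.
In the residual graph, reachable from s: {s, a, b, c, d, e, g, h}.
Min-cut edges: e→f (5), g→t (8), h→t (7); capacity 5 + 8 + 7 = 20.
This cut is saturated, so no flow can exceed 20.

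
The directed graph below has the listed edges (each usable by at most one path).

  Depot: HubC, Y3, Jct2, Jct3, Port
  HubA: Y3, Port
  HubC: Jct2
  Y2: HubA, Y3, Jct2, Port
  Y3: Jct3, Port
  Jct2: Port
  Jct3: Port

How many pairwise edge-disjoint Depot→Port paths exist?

Assign every edge capacity 1; by Menger, the answer equals the max flow.
Path Depot→Port (+1); total 1.
Path Depot→Y3→Port (+1); total 2.
Path Depot→Jct2→Port (+1); total 3.
Path Depot→Jct3→Port (+1); total 4.
No residual Depot→Port path; max flow = 4.
Certifying cut of size 4: {Depot→Jct3, Depot→Port, Depot→Y3, Jct2→Port}.

4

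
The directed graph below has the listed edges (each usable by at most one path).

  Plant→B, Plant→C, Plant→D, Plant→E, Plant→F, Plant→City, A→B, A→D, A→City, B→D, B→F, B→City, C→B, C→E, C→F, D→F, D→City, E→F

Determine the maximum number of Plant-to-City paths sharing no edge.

3

Assign every edge capacity 1; by Menger, the answer equals the max flow.
Path Plant→City (+1); total 1.
Path Plant→B→City (+1); total 2.
Path Plant→D→City (+1); total 3.
No residual Plant→City path; max flow = 3.
Certifying cut of size 3: {B→City, D→City, Plant→City}.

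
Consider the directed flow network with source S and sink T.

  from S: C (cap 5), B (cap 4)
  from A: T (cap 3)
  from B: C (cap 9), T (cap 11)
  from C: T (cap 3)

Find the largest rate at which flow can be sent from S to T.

7

Augment S→B→T: bottleneck 4, flow now 4.
Augment S→C→T: bottleneck 3, flow now 7.
No augmenting path remains; maximum flow = 7.
In the residual graph, reachable from S: {S, C}.
Min-cut edges: S→B (4), C→T (3); capacity 4 + 3 = 7.
This cut is saturated, so no flow can exceed 7.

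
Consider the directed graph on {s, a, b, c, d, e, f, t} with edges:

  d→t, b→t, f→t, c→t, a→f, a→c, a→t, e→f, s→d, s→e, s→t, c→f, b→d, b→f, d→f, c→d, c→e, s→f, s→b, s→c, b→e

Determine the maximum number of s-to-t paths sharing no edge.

5

Assign every edge capacity 1; by Menger, the answer equals the max flow.
Path s→t (+1); total 1.
Path s→b→t (+1); total 2.
Path s→c→t (+1); total 3.
Path s→d→t (+1); total 4.
Path s→f→t (+1); total 5.
No residual s→t path; max flow = 5.
Certifying cut of size 5: {f→t, s→b, s→c, s→d, s→t}.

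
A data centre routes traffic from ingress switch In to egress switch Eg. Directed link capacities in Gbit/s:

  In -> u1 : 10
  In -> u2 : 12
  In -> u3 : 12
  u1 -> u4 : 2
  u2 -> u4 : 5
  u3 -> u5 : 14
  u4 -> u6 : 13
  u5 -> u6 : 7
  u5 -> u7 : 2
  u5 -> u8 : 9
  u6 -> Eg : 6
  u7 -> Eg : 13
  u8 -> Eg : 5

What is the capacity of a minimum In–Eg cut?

13

Augment In→u1→u4→u6→Eg: bottleneck 2, flow now 2.
Augment In→u2→u4→u6→Eg: bottleneck 4, flow now 6.
Augment In→u3→u5→u7→Eg: bottleneck 2, flow now 8.
Augment In→u3→u5→u8→Eg: bottleneck 5, flow now 13.
No augmenting path remains; maximum flow = 13.
By max-flow min-cut, the minimum cut capacity equals the max flow.
In the residual graph, reachable from In: {In, u1, u2, u3, u4, u5, u6, u8}.
Min-cut edges: u5→u7 (2), u6→Eg (6), u8→Eg (5); capacity 2 + 6 + 5 = 13.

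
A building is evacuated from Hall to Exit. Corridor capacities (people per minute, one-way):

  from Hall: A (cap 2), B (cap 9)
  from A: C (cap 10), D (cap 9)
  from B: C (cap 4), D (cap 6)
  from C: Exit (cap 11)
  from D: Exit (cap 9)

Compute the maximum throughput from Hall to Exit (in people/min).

Augment Hall→A→C→Exit: bottleneck 2, flow now 2.
Augment Hall→B→C→Exit: bottleneck 4, flow now 6.
Augment Hall→B→D→Exit: bottleneck 5, flow now 11.
No augmenting path remains; maximum flow = 11.
In the residual graph, reachable from Hall: {Hall}.
Min-cut edges: Hall→A (2), Hall→B (9); capacity 2 + 9 = 11.
This cut is saturated, so no flow can exceed 11.

11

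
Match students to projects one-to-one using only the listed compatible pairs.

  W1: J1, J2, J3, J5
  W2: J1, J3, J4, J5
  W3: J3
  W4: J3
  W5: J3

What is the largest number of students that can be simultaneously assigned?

Unit-capacity flow: source→left, listed edges, right→sink; max matching = max flow.
Augmenting path W1→J1 (+1); matched 1.
Augmenting path W2→J3 (+1); matched 2.
Augmenting path W3→J3→W2→J4 (+1); matched 3.
No augmenting path remains; maximum matching = 3.
König certificate: {W1, W2, J3} is a vertex cover of size 3 (every listed pair touches it), so no matching can be larger.

3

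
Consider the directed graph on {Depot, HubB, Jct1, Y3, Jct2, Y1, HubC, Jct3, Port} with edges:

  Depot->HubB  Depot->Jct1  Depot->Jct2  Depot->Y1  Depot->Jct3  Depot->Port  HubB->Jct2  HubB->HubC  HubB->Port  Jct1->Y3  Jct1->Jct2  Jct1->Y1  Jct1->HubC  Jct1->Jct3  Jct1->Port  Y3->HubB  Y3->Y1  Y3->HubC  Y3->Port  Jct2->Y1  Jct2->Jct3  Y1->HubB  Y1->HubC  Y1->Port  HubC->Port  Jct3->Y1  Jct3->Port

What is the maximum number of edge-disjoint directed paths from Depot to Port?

6

Assign every edge capacity 1; by Menger, the answer equals the max flow.
Path Depot→Port (+1); total 1.
Path Depot→HubB→Port (+1); total 2.
Path Depot→Jct1→Port (+1); total 3.
Path Depot→Y1→Port (+1); total 4.
Path Depot→Jct3→Port (+1); total 5.
Path Depot→Jct2→Y1→HubC→Port (+1); total 6.
No residual Depot→Port path; max flow = 6.
Certifying cut of size 6: {Depot→HubB, Depot→Jct1, Depot→Jct2, Depot→Jct3, Depot→Port, Depot→Y1}.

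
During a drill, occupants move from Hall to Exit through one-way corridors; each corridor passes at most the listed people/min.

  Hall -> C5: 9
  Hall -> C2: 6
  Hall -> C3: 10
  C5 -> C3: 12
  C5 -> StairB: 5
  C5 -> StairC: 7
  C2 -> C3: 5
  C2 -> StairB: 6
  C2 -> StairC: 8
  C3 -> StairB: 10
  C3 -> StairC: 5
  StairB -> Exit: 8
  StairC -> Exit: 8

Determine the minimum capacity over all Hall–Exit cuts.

Augment Hall→C5→StairB→Exit: bottleneck 5, flow now 5.
Augment Hall→C5→StairC→Exit: bottleneck 4, flow now 9.
Augment Hall→C2→StairB→Exit: bottleneck 3, flow now 12.
Augment Hall→C2→StairC→Exit: bottleneck 3, flow now 15.
Augment Hall→C3→StairC→Exit: bottleneck 1, flow now 16.
No augmenting path remains; maximum flow = 16.
By max-flow min-cut, the minimum cut capacity equals the max flow.
In the residual graph, reachable from Hall: {Hall, C5, C2, C3, StairB, StairC}.
Min-cut edges: StairB→Exit (8), StairC→Exit (8); capacity 8 + 8 = 16.

16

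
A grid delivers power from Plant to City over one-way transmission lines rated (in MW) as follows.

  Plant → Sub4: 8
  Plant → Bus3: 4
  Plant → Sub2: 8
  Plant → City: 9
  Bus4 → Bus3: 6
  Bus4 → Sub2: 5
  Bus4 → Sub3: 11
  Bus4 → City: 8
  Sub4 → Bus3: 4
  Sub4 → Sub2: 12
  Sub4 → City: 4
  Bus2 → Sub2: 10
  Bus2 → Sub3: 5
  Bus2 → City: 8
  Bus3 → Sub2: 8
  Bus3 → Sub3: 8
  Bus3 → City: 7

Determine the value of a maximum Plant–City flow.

20

Augment Plant→City: bottleneck 9, flow now 9.
Augment Plant→Sub4→City: bottleneck 4, flow now 13.
Augment Plant→Bus3→City: bottleneck 4, flow now 17.
Augment Plant→Sub4→Bus3→City: bottleneck 3, flow now 20.
No augmenting path remains; maximum flow = 20.
In the residual graph, reachable from Plant: {Plant, Sub4, Bus3, Sub2, Sub3}.
Min-cut edges: Plant→City (9), Sub4→City (4), Bus3→City (7); capacity 9 + 4 + 7 = 20.
This cut is saturated, so no flow can exceed 20.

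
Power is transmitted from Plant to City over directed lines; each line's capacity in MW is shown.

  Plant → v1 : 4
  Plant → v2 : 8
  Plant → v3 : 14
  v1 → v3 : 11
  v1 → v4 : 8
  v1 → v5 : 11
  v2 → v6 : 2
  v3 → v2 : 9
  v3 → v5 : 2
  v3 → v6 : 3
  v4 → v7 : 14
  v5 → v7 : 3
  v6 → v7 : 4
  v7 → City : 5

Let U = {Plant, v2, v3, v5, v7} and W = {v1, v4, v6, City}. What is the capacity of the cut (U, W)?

Edges leaving {Plant, v2, v3, v5, v7}: Plant→v1 (4), v2→v6 (2), v3→v6 (3), v7→City (5).
Cut capacity = 4 + 2 + 3 + 5 = 14.

14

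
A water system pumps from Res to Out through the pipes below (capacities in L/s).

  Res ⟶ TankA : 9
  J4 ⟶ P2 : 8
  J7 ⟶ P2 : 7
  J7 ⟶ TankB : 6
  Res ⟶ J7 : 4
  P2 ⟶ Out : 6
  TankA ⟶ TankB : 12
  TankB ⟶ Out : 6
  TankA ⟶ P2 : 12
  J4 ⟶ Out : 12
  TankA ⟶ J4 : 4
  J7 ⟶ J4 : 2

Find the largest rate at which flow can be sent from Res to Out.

13

Augment Res→J7→P2→Out: bottleneck 4, flow now 4.
Augment Res→TankA→P2→Out: bottleneck 2, flow now 6.
Augment Res→TankA→TankB→Out: bottleneck 6, flow now 12.
Augment Res→TankA→J4→Out: bottleneck 1, flow now 13.
No augmenting path remains; maximum flow = 13.
In the residual graph, reachable from Res: {Res}.
Min-cut edges: Res→J7 (4), Res→TankA (9); capacity 4 + 9 = 13.
This cut is saturated, so no flow can exceed 13.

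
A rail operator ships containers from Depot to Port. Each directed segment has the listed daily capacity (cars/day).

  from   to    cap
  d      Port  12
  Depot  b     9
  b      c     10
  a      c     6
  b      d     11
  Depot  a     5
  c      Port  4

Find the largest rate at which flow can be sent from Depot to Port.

13

Augment Depot→a→c→Port: bottleneck 4, flow now 4.
Augment Depot→b→d→Port: bottleneck 9, flow now 13.
No augmenting path remains; maximum flow = 13.
In the residual graph, reachable from Depot: {Depot, a, c}.
Min-cut edges: Depot→b (9), c→Port (4); capacity 9 + 4 = 13.
This cut is saturated, so no flow can exceed 13.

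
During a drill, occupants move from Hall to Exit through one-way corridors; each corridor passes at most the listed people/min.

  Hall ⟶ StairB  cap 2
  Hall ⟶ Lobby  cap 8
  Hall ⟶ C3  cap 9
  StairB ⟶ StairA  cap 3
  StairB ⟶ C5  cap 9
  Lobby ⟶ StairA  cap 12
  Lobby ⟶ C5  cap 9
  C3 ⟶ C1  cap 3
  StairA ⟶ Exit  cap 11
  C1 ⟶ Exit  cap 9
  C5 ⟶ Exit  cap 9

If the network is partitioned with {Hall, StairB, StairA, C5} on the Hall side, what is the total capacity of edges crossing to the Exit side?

37

Edges leaving {Hall, StairB, StairA, C5}: Hall→Lobby (8), Hall→C3 (9), StairA→Exit (11), C5→Exit (9).
Cut capacity = 8 + 9 + 11 + 9 = 37.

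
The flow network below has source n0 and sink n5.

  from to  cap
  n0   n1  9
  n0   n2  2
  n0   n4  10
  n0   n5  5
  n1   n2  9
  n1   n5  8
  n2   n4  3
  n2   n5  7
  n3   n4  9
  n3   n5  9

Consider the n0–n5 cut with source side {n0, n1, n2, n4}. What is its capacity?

20

Edges leaving {n0, n1, n2, n4}: n0→n5 (5), n1→n5 (8), n2→n5 (7).
Cut capacity = 5 + 8 + 7 = 20.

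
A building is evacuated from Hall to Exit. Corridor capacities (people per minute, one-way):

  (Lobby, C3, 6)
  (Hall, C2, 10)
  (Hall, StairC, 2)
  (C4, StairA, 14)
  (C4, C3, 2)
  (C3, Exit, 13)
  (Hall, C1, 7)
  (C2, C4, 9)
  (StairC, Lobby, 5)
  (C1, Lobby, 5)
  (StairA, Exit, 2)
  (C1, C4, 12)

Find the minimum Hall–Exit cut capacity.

10

Augment Hall→C1→Lobby→C3→Exit: bottleneck 5, flow now 5.
Augment Hall→C1→C4→C3→Exit: bottleneck 2, flow now 7.
Augment Hall→C2→C4→StairA→Exit: bottleneck 2, flow now 9.
Augment Hall→StairC→Lobby→C3→Exit: bottleneck 1, flow now 10.
No augmenting path remains; maximum flow = 10.
By max-flow min-cut, the minimum cut capacity equals the max flow.
In the residual graph, reachable from Hall: {Hall, C1, C2, StairC, Lobby, C4, StairA}.
Min-cut edges: Lobby→C3 (6), C4→C3 (2), StairA→Exit (2); capacity 6 + 2 + 2 = 10.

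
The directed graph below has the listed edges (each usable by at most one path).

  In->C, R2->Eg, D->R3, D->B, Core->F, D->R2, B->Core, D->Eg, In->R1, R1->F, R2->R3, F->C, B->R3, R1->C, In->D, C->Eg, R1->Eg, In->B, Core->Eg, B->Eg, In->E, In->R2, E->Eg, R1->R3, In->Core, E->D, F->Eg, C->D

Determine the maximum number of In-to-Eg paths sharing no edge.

7

Assign every edge capacity 1; by Menger, the answer equals the max flow.
Path In→E→Eg (+1); total 1.
Path In→D→Eg (+1); total 2.
Path In→R1→Eg (+1); total 3.
Path In→R2→Eg (+1); total 4.
Path In→Core→Eg (+1); total 5.
Path In→C→Eg (+1); total 6.
Path In→B→Eg (+1); total 7.
No residual In→Eg path; max flow = 7.
Certifying cut of size 7: {In→B, In→C, In→Core, In→D, In→E, In→R1, In→R2}.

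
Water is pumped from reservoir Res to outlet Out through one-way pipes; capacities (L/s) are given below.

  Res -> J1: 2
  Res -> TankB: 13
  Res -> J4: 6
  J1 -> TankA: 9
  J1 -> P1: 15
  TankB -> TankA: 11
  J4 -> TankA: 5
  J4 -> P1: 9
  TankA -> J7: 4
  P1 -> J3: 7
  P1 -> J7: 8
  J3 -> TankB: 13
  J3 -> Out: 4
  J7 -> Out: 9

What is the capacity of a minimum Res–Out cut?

Augment Res→J1→TankA→J7→Out: bottleneck 2, flow now 2.
Augment Res→TankB→TankA→J7→Out: bottleneck 2, flow now 4.
Augment Res→J4→P1→J3→Out: bottleneck 4, flow now 8.
Augment Res→J4→P1→J7→Out: bottleneck 2, flow now 10.
Augment Res→TankB→TankA→J1→P1→J7→Out: bottleneck 2, flow now 12. (uses reverse residual edge)
No augmenting path remains; maximum flow = 12.
By max-flow min-cut, the minimum cut capacity equals the max flow.
In the residual graph, reachable from Res: {Res, TankB, TankA}.
Min-cut edges: Res→J1 (2), Res→J4 (6), TankA→J7 (4); capacity 2 + 6 + 4 = 12.

12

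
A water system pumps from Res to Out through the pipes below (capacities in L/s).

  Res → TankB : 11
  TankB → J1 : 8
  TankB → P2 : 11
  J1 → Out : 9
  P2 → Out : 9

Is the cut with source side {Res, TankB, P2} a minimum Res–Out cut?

No — its capacity is 17, but the minimum cut has capacity 11.

Given cut capacity: 8 + 9 = 17.
Augment Res→TankB→J1→Out: bottleneck 8, flow now 8.
Augment Res→TankB→P2→Out: bottleneck 3, flow now 11.
No augmenting path remains; maximum flow = 11.
In the residual graph, reachable from Res: {Res}.
Min-cut edges: Res→TankB (11); capacity 11 = 11.
Cut capacity 17 exceeds the max flow 11, so it is not minimum.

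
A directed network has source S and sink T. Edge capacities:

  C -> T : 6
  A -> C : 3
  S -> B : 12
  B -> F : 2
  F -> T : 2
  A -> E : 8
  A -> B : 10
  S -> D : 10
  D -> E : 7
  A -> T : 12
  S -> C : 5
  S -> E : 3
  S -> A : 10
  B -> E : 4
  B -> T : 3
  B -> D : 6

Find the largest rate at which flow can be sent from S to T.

20

Augment S→A→T: bottleneck 10, flow now 10.
Augment S→B→T: bottleneck 3, flow now 13.
Augment S→C→T: bottleneck 5, flow now 18.
Augment S→B→F→T: bottleneck 2, flow now 20.
No augmenting path remains; maximum flow = 20.
In the residual graph, reachable from S: {S, B, D, E}.
Min-cut edges: S→A (10), S→C (5), B→F (2), B→T (3); capacity 10 + 5 + 2 + 3 = 20.
This cut is saturated, so no flow can exceed 20.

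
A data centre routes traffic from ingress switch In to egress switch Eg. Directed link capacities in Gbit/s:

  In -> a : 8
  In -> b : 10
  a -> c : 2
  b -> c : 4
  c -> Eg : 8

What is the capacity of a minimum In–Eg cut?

6

Augment In→a→c→Eg: bottleneck 2, flow now 2.
Augment In→b→c→Eg: bottleneck 4, flow now 6.
No augmenting path remains; maximum flow = 6.
By max-flow min-cut, the minimum cut capacity equals the max flow.
In the residual graph, reachable from In: {In, a, b}.
Min-cut edges: a→c (2), b→c (4); capacity 2 + 4 = 6.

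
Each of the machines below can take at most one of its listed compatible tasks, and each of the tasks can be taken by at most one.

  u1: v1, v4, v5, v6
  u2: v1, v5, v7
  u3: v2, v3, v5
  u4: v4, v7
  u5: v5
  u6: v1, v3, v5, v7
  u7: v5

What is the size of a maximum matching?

6

Unit-capacity flow: source→left, listed edges, right→sink; max matching = max flow.
Augmenting path u1→v1 (+1); matched 1.
Augmenting path u2→v5 (+1); matched 2.
Augmenting path u3→v2 (+1); matched 3.
Augmenting path u4→v4 (+1); matched 4.
Augmenting path u6→v3 (+1); matched 5.
Augmenting path u5→v5→u2→v7 (+1); matched 6.
No augmenting path remains; maximum matching = 6.
König certificate: {u1, u2, u3, u4, u6, v5} is a vertex cover of size 6 (every listed pair touches it), so no matching can be larger.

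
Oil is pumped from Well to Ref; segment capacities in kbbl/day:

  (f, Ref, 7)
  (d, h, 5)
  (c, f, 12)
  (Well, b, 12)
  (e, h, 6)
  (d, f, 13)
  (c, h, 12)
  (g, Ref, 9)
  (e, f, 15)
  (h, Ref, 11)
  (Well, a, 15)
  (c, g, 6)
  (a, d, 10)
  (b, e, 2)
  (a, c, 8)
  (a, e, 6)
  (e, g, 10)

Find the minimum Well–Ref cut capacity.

17

Augment Well→a→c→f→Ref: bottleneck 7, flow now 7.
Augment Well→a→c→g→Ref: bottleneck 1, flow now 8.
Augment Well→a→d→h→Ref: bottleneck 5, flow now 13.
Augment Well→a→e→g→Ref: bottleneck 2, flow now 15.
Augment Well→b→e→g→Ref: bottleneck 2, flow now 17.
No augmenting path remains; maximum flow = 17.
By max-flow min-cut, the minimum cut capacity equals the max flow.
In the residual graph, reachable from Well: {Well, b}.
Min-cut edges: Well→a (15), b→e (2); capacity 15 + 2 = 17.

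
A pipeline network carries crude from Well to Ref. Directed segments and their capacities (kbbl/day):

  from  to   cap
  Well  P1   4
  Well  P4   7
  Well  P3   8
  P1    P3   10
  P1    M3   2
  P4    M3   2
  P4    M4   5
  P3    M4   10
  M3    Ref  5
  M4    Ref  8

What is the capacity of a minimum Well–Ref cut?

Augment Well→P1→M3→Ref: bottleneck 2, flow now 2.
Augment Well→P4→M3→Ref: bottleneck 2, flow now 4.
Augment Well→P4→M4→Ref: bottleneck 5, flow now 9.
Augment Well→P3→M4→Ref: bottleneck 3, flow now 12.
No augmenting path remains; maximum flow = 12.
By max-flow min-cut, the minimum cut capacity equals the max flow.
In the residual graph, reachable from Well: {Well, P1, P4, P3, M4}.
Min-cut edges: P1→M3 (2), P4→M3 (2), M4→Ref (8); capacity 2 + 2 + 8 = 12.

12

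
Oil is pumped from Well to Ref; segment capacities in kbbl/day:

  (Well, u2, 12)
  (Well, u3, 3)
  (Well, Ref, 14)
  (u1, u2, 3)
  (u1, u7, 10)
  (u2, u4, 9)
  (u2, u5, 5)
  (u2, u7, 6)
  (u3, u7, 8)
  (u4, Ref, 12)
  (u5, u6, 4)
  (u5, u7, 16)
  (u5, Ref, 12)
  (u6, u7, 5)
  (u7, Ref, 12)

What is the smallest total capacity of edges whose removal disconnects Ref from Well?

Augment Well→Ref: bottleneck 14, flow now 14.
Augment Well→u2→u4→Ref: bottleneck 9, flow now 23.
Augment Well→u2→u5→Ref: bottleneck 3, flow now 26.
Augment Well→u3→u7→Ref: bottleneck 3, flow now 29.
No augmenting path remains; maximum flow = 29.
By max-flow min-cut, the minimum cut capacity equals the max flow.
In the residual graph, reachable from Well: {Well}.
Min-cut edges: Well→u2 (12), Well→u3 (3), Well→Ref (14); capacity 12 + 3 + 14 = 29.

29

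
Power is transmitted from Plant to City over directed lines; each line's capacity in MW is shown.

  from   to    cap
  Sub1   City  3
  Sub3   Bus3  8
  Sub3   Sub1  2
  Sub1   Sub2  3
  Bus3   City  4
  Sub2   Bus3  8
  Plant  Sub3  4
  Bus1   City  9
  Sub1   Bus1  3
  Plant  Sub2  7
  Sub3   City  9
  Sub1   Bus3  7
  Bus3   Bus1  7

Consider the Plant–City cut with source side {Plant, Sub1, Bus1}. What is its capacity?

33

Edges leaving {Plant, Sub1, Bus1}: Plant→Sub3 (4), Plant→Sub2 (7), Sub1→Sub2 (3), Sub1→Bus3 (7), Sub1→City (3), Bus1→City (9).
Cut capacity = 4 + 7 + 3 + 7 + 3 + 9 = 33.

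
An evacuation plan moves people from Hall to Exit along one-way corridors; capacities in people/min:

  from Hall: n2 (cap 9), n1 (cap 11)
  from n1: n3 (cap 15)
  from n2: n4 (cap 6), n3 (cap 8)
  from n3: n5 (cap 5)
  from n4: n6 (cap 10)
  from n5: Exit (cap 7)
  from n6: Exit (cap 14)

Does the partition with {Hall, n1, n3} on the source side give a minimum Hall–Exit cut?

Given cut capacity: 9 + 5 = 14.
Augment Hall→n1→n3→n5→Exit: bottleneck 5, flow now 5.
Augment Hall→n2→n4→n6→Exit: bottleneck 6, flow now 11.
No augmenting path remains; maximum flow = 11.
In the residual graph, reachable from Hall: {Hall, n1, n2, n3}.
Min-cut edges: n2→n4 (6), n3→n5 (5); capacity 6 + 5 = 11.
Cut capacity 14 exceeds the max flow 11, so it is not minimum.

No — its capacity is 14, but the minimum cut has capacity 11.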